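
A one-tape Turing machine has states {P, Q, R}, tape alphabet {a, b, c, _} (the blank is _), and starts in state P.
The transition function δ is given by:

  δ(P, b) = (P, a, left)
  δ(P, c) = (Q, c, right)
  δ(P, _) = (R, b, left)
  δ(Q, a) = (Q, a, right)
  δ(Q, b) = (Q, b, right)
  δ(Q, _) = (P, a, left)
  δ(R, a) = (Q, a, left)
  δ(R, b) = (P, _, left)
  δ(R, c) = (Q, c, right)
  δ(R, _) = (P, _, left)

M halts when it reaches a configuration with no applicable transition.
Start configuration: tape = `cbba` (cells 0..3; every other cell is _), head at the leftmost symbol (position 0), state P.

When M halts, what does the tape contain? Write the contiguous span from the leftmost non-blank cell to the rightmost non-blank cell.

cbbaa

state=P head=0 tape=[c]bba_   (P,c)→(Q,c,right)
state=Q head=1 tape=c[b]ba_   (Q,b)→(Q,b,right)
state=Q head=2 tape=cb[b]a_   (Q,b)→(Q,b,right)
state=Q head=3 tape=cbb[a]_   (Q,a)→(Q,a,right)
state=Q head=4 tape=cbba[_]   (Q,_)→(P,a,left)
state=P head=3 tape=cbb[a]a
The non-blank tape span at halt is cbbaa.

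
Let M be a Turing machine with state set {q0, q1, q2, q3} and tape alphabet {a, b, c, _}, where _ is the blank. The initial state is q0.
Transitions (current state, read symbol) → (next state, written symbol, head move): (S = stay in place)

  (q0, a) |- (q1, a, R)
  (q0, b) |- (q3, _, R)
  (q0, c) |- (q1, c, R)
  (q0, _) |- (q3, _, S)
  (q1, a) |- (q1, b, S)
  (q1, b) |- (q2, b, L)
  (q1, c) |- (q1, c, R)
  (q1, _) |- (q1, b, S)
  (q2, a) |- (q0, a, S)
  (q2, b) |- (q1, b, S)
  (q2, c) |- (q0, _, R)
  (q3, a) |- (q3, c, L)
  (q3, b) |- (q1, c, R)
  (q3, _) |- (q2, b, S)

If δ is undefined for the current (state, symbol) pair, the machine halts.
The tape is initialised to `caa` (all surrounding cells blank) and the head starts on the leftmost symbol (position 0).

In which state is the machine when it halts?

q2

q0 | [c]aa   read c → write c, move R, go to q1
q1 | c[a]a   read a → write b, move S, go to q1
q1 | c[b]a   read b → write b, move L, go to q2
q2 | [c]ba   read c → write _, move R, go to q0
q0 | _[b]a   read b → write _, move R, go to q3
q3 | __[a]   read a → write c, move L, go to q3
q3 | _[_]c   read _ → write b, move S, go to q2
q2 | _[b]c   read b → write b, move S, go to q1
q1 | _[b]c   read b → write b, move L, go to q2
q2 | [_]bc
No transition is defined for (q2, _); M halts in state q2.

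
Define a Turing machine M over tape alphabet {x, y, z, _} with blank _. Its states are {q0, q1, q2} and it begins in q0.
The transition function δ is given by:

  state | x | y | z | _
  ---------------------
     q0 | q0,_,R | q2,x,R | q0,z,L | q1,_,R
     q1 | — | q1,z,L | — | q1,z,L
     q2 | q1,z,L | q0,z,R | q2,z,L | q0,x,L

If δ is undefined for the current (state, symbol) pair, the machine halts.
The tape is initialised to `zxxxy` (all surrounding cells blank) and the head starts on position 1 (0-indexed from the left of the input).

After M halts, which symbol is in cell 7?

z

state=q0 head=1 tape=z[x]xxy___   (q0,x)→(q0,_,R)
state=q0 head=2 tape=z_[x]xy___   (q0,x)→(q0,_,R)
state=q0 head=3 tape=z__[x]y___   (q0,x)→(q0,_,R)
state=q0 head=4 tape=z___[y]___   (q0,y)→(q2,x,R)
state=q2 head=5 tape=z___x[_]__   (q2,_)→(q0,x,L)
state=q0 head=4 tape=z___[x]x__   (q0,x)→(q0,_,R)
state=q0 head=5 tape=z____[x]__   (q0,x)→(q0,_,R)
state=q0 head=6 tape=z_____[_]_   (q0,_)→(q1,_,R)
state=q1 head=7 tape=z______[_]   (q1,_)→(q1,z,L)
state=q1 head=6 tape=z_____[_]z   (q1,_)→(q1,z,L)
state=q1 head=5 tape=z____[_]zz   (q1,_)→(q1,z,L)
state=q1 head=4 tape=z___[_]zzz   (q1,_)→(q1,z,L)
state=q1 head=3 tape=z__[_]zzzz   (q1,_)→(q1,z,L)
state=q1 head=2 tape=z_[_]zzzzz   (q1,_)→(q1,z,L)
state=q1 head=1 tape=z[_]zzzzzz   (q1,_)→(q1,z,L)
state=q1 head=0 tape=[z]zzzzzzz
Cell 7 holds z when M halts.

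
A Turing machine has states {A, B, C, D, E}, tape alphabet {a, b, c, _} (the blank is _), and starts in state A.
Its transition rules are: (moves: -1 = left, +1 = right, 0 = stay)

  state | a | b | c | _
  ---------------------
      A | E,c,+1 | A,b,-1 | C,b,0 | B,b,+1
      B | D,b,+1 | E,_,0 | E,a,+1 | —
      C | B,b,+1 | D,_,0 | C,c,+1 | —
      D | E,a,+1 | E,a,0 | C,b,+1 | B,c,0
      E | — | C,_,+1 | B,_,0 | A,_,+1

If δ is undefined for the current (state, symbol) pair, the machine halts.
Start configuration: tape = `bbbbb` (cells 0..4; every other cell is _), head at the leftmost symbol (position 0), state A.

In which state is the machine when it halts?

B

state=A head=0 tape=_[b]bbbb__   (A,b)→(A,b,-1)
state=A head=-1 tape=[_]bbbbb__   (A,_)→(B,b,+1)
state=B head=0 tape=b[b]bbbb__   (B,b)→(E,_,0)
state=E head=0 tape=b[_]bbbb__   (E,_)→(A,_,+1)
state=A head=1 tape=b_[b]bbb__   (A,b)→(A,b,-1)
state=A head=0 tape=b[_]bbbb__   (A,_)→(B,b,+1)
state=B head=1 tape=bb[b]bbb__   (B,b)→(E,_,0)
state=E head=1 tape=bb[_]bbb__   (E,_)→(A,_,+1)
state=A head=2 tape=bb_[b]bb__   (A,b)→(A,b,-1)
state=A head=1 tape=bb[_]bbb__   (A,_)→(B,b,+1)
state=B head=2 tape=bbb[b]bb__   (B,b)→(E,_,0)
state=E head=2 tape=bbb[_]bb__   (E,_)→(A,_,+1)
state=A head=3 tape=bbb_[b]b__   (A,b)→(A,b,-1)
state=A head=2 tape=bbb[_]bb__   (A,_)→(B,b,+1)
state=B head=3 tape=bbbb[b]b__   (B,b)→(E,_,0)
state=E head=3 tape=bbbb[_]b__   (E,_)→(A,_,+1)
state=A head=4 tape=bbbb_[b]__   (A,b)→(A,b,-1)
state=A head=3 tape=bbbb[_]b__   (A,_)→(B,b,+1)
state=B head=4 tape=bbbbb[b]__   (B,b)→(E,_,0)
state=E head=4 tape=bbbbb[_]__   (E,_)→(A,_,+1)
state=A head=5 tape=bbbbb_[_]_   (A,_)→(B,b,+1)
state=B head=6 tape=bbbbb_b[_]
No transition is defined for (B, _); M halts in state B.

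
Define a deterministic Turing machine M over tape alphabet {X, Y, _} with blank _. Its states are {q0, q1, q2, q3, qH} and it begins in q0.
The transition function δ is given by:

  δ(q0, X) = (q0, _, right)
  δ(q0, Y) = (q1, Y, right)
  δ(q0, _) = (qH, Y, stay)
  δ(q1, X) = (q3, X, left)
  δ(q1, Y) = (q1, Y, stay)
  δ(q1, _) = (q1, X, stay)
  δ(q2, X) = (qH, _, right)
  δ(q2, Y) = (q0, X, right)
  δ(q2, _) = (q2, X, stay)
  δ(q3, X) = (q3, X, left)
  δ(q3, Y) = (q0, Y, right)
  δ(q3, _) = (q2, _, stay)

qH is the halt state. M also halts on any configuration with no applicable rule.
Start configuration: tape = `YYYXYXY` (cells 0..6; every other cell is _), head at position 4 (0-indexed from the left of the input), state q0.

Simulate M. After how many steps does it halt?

10

state=q0 head=4 tape=YYYX[Y]XY__   (q0,Y)→(q1,Y,right)
state=q1 head=5 tape=YYYXY[X]Y__   (q1,X)→(q3,X,left)
state=q3 head=4 tape=YYYX[Y]XY__   (q3,Y)→(q0,Y,right)
state=q0 head=5 tape=YYYXY[X]Y__   (q0,X)→(q0,_,right)
state=q0 head=6 tape=YYYXY_[Y]__   (q0,Y)→(q1,Y,right)
state=q1 head=7 tape=YYYXY_Y[_]_   (q1,_)→(q1,X,stay)
state=q1 head=7 tape=YYYXY_Y[X]_   (q1,X)→(q3,X,left)
state=q3 head=6 tape=YYYXY_[Y]X_   (q3,Y)→(q0,Y,right)
state=q0 head=7 tape=YYYXY_Y[X]_   (q0,X)→(q0,_,right)
state=q0 head=8 tape=YYYXY_Y_[_]   (q0,_)→(qH,Y,stay)
state=qH head=8 tape=YYYXY_Y_[Y]
M halts after 10 transitions.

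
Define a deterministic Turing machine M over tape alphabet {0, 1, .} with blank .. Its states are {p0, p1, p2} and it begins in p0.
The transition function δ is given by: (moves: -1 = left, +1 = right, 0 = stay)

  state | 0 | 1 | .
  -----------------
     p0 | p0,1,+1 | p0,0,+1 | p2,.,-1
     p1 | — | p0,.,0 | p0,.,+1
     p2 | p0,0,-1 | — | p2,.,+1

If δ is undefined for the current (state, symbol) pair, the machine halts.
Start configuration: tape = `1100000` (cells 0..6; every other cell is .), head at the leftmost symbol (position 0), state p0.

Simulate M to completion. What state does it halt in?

p2

p0 | [1]100000.   read 1 → write 0, move +1, go to p0
p0 | 0[1]00000.   read 1 → write 0, move +1, go to p0
p0 | 00[0]0000.   read 0 → write 1, move +1, go to p0
p0 | 001[0]000.   read 0 → write 1, move +1, go to p0
p0 | 0011[0]00.   read 0 → write 1, move +1, go to p0
p0 | 00111[0]0.   read 0 → write 1, move +1, go to p0
p0 | 001111[0].   read 0 → write 1, move +1, go to p0
p0 | 0011111[.]   read . → write ., move -1, go to p2
p2 | 001111[1].
No transition is defined for (p2, 1); M halts in state p2.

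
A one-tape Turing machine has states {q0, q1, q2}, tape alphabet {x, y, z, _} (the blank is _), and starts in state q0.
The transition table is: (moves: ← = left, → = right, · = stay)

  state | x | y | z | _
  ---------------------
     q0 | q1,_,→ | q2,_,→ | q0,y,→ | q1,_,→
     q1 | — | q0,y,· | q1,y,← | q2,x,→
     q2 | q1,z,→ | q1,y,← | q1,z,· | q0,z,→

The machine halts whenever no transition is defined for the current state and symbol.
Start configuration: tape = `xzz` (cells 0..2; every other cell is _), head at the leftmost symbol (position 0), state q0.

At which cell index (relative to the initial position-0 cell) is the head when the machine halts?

0

q0 | [x]zz   read x → write _, move →, go to q1
q1 | _[z]z   read z → write y, move ←, go to q1
q1 | [_]yz   read _ → write x, move →, go to q2
q2 | x[y]z   read y → write y, move ←, go to q1
q1 | [x]yz
At halt the head is at cell 0.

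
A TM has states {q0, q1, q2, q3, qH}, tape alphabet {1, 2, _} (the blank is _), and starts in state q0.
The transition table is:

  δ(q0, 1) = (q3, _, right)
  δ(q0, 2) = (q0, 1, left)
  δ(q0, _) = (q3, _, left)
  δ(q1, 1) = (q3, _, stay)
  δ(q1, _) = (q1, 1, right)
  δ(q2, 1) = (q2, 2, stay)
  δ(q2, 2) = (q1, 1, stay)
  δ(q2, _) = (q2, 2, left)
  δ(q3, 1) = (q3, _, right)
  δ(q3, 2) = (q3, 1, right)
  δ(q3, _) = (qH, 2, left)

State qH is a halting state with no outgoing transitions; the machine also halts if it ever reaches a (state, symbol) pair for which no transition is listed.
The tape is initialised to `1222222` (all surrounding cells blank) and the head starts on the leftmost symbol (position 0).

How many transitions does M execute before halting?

8

state=q0 head=0 tape=[1]222222_   (q0,1)→(q3,_,right)
state=q3 head=1 tape=_[2]22222_   (q3,2)→(q3,1,right)
state=q3 head=2 tape=_1[2]2222_   (q3,2)→(q3,1,right)
state=q3 head=3 tape=_11[2]222_   (q3,2)→(q3,1,right)
state=q3 head=4 tape=_111[2]22_   (q3,2)→(q3,1,right)
state=q3 head=5 tape=_1111[2]2_   (q3,2)→(q3,1,right)
state=q3 head=6 tape=_11111[2]_   (q3,2)→(q3,1,right)
state=q3 head=7 tape=_111111[_]   (q3,_)→(qH,2,left)
state=qH head=6 tape=_11111[1]2
M halts after 8 transitions.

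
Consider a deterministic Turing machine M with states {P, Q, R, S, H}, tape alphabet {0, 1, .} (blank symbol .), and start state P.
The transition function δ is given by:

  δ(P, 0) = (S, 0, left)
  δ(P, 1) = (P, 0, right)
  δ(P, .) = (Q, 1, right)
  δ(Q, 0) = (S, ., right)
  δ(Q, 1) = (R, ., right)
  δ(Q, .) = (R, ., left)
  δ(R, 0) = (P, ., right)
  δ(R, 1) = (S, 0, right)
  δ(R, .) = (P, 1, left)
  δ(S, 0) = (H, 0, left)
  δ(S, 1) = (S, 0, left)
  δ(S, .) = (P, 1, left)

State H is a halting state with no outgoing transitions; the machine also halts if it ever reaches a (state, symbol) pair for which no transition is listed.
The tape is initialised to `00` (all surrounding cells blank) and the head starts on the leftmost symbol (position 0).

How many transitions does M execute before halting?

26

state=P head=0 tape=..[0]0....   (P,0)→(S,0,left)
state=S head=-1 tape=.[.]00....   (S,.)→(P,1,left)
state=P head=-2 tape=[.]100....   (P,.)→(Q,1,right)
state=Q head=-1 tape=1[1]00....   (Q,1)→(R,.,right)
state=R head=0 tape=1.[0]0....   (R,0)→(P,.,right)
state=P head=1 tape=1..[0]....   (P,0)→(S,0,left)
state=S head=0 tape=1.[.]0....   (S,.)→(P,1,left)
state=P head=-1 tape=1[.]10....   (P,.)→(Q,1,right)
state=Q head=0 tape=11[1]0....   (Q,1)→(R,.,right)
state=R head=1 tape=11.[0]....   (R,0)→(P,.,right)
state=P head=2 tape=11..[.]...   (P,.)→(Q,1,right)
state=Q head=3 tape=11..1[.]..   (Q,.)→(R,.,left)
state=R head=2 tape=11..[1]...   (R,1)→(S,0,right)
state=S head=3 tape=11..0[.]..   (S,.)→(P,1,left)
state=P head=2 tape=11..[0]1..   (P,0)→(S,0,left)
state=S head=1 tape=11.[.]01..   (S,.)→(P,1,left)
state=P head=0 tape=11[.]101..   (P,.)→(Q,1,right)
state=Q head=1 tape=111[1]01..   (Q,1)→(R,.,right)
state=R head=2 tape=111.[0]1..   (R,0)→(P,.,right)
state=P head=3 tape=111..[1]..   (P,1)→(P,0,right)
state=P head=4 tape=111..0[.].   (P,.)→(Q,1,right)
state=Q head=5 tape=111..01[.]   (Q,.)→(R,.,left)
state=R head=4 tape=111..0[1].   (R,1)→(S,0,right)
state=S head=5 tape=111..00[.]   (S,.)→(P,1,left)
state=P head=4 tape=111..0[0]1   (P,0)→(S,0,left)
state=S head=3 tape=111..[0]01   (S,0)→(H,0,left)
state=H head=2 tape=111.[.]001
M halts after 26 transitions.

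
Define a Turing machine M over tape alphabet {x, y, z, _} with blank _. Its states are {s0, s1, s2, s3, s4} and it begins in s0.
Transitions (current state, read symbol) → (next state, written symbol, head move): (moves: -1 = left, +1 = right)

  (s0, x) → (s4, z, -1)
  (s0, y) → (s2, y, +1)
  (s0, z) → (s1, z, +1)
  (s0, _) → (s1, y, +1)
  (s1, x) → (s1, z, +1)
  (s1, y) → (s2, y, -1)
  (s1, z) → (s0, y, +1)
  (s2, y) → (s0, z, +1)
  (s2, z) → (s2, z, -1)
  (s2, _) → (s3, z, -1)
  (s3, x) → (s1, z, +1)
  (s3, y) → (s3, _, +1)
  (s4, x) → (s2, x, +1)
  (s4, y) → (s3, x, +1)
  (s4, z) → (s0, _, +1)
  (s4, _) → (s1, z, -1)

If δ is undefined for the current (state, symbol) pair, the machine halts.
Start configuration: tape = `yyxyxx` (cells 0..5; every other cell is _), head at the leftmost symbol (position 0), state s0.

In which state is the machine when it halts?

s3

state=s0 head=0 tape=[y]yxyxx   (s0,y)→(s2,y,+1)
state=s2 head=1 tape=y[y]xyxx   (s2,y)→(s0,z,+1)
state=s0 head=2 tape=yz[x]yxx   (s0,x)→(s4,z,-1)
state=s4 head=1 tape=y[z]zyxx   (s4,z)→(s0,_,+1)
state=s0 head=2 tape=y_[z]yxx   (s0,z)→(s1,z,+1)
state=s1 head=3 tape=y_z[y]xx   (s1,y)→(s2,y,-1)
state=s2 head=2 tape=y_[z]yxx   (s2,z)→(s2,z,-1)
state=s2 head=1 tape=y[_]zyxx   (s2,_)→(s3,z,-1)
state=s3 head=0 tape=[y]zzyxx   (s3,y)→(s3,_,+1)
state=s3 head=1 tape=_[z]zyxx
No transition is defined for (s3, z); M halts in state s3.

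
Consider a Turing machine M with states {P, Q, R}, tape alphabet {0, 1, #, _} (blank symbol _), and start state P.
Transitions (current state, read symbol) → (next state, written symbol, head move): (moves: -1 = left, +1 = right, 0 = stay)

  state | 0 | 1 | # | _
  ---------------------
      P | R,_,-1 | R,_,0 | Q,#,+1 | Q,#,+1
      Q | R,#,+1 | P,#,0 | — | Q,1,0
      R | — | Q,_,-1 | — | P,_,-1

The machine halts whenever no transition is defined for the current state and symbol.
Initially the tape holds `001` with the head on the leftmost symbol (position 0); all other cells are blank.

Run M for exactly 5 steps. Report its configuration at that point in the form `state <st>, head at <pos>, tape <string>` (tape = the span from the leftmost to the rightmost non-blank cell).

state P, head at -1, tape ##_01

state=P head=0 tape=__[0]01   (P,0)→(R,_,-1)
state=R head=-1 tape=_[_]_01   (R,_)→(P,_,-1)
state=P head=-2 tape=[_]__01   (P,_)→(Q,#,+1)
state=Q head=-1 tape=#[_]_01   (Q,_)→(Q,1,0)
state=Q head=-1 tape=#[1]_01   (Q,1)→(P,#,0)
state=P head=-1 tape=#[#]_01
After 5 steps: state P, head at -1, tape ##_01.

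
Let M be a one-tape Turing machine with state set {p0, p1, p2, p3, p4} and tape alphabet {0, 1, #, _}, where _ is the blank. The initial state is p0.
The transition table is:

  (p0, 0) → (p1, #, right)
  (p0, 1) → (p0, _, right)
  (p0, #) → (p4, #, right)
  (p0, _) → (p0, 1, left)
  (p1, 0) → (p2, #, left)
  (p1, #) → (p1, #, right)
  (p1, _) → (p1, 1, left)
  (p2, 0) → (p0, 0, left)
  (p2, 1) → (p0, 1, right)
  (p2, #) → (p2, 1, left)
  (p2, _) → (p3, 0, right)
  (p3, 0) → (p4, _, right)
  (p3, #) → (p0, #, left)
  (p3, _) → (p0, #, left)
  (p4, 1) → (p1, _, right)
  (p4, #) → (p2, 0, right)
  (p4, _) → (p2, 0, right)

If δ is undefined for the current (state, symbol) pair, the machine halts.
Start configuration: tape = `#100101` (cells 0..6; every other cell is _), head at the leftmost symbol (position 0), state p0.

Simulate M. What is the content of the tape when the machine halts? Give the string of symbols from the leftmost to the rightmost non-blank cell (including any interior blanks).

state=p0 head=0 tape=_[#]100101   (p0,#)→(p4,#,right)
state=p4 head=1 tape=_#[1]00101   (p4,1)→(p1,_,right)
state=p1 head=2 tape=_#_[0]0101   (p1,0)→(p2,#,left)
state=p2 head=1 tape=_#[_]#0101   (p2,_)→(p3,0,right)
state=p3 head=2 tape=_#0[#]0101   (p3,#)→(p0,#,left)
state=p0 head=1 tape=_#[0]#0101   (p0,0)→(p1,#,right)
state=p1 head=2 tape=_##[#]0101   (p1,#)→(p1,#,right)
state=p1 head=3 tape=_###[0]101   (p1,0)→(p2,#,left)
state=p2 head=2 tape=_##[#]#101   (p2,#)→(p2,1,left)
state=p2 head=1 tape=_#[#]1#101   (p2,#)→(p2,1,left)
state=p2 head=0 tape=_[#]11#101   (p2,#)→(p2,1,left)
state=p2 head=-1 tape=[_]111#101   (p2,_)→(p3,0,right)
state=p3 head=0 tape=0[1]11#101
The non-blank tape span at halt is 0111#101.

0111#101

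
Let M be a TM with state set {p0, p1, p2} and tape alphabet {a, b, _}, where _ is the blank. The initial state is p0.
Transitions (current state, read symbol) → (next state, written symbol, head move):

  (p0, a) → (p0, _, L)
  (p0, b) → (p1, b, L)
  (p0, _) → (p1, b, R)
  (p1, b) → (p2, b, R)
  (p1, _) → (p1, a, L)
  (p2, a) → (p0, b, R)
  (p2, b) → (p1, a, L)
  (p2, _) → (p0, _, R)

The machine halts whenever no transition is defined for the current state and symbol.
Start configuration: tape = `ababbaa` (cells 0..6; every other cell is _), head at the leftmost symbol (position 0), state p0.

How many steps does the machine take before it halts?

state=p0 head=0 tape=_[a]babbaa   (p0,a)→(p0,_,L)
state=p0 head=-1 tape=[_]_babbaa   (p0,_)→(p1,b,R)
state=p1 head=0 tape=b[_]babbaa   (p1,_)→(p1,a,L)
state=p1 head=-1 tape=[b]ababbaa   (p1,b)→(p2,b,R)
state=p2 head=0 tape=b[a]babbaa   (p2,a)→(p0,b,R)
state=p0 head=1 tape=bb[b]abbaa   (p0,b)→(p1,b,L)
state=p1 head=0 tape=b[b]babbaa   (p1,b)→(p2,b,R)
state=p2 head=1 tape=bb[b]abbaa   (p2,b)→(p1,a,L)
state=p1 head=0 tape=b[b]aabbaa   (p1,b)→(p2,b,R)
state=p2 head=1 tape=bb[a]abbaa   (p2,a)→(p0,b,R)
state=p0 head=2 tape=bbb[a]bbaa   (p0,a)→(p0,_,L)
state=p0 head=1 tape=bb[b]_bbaa   (p0,b)→(p1,b,L)
state=p1 head=0 tape=b[b]b_bbaa   (p1,b)→(p2,b,R)
state=p2 head=1 tape=bb[b]_bbaa   (p2,b)→(p1,a,L)
state=p1 head=0 tape=b[b]a_bbaa   (p1,b)→(p2,b,R)
state=p2 head=1 tape=bb[a]_bbaa   (p2,a)→(p0,b,R)
state=p0 head=2 tape=bbb[_]bbaa   (p0,_)→(p1,b,R)
state=p1 head=3 tape=bbbb[b]baa   (p1,b)→(p2,b,R)
state=p2 head=4 tape=bbbbb[b]aa   (p2,b)→(p1,a,L)
state=p1 head=3 tape=bbbb[b]aaa   (p1,b)→(p2,b,R)
state=p2 head=4 tape=bbbbb[a]aa   (p2,a)→(p0,b,R)
state=p0 head=5 tape=bbbbbb[a]a   (p0,a)→(p0,_,L)
state=p0 head=4 tape=bbbbb[b]_a   (p0,b)→(p1,b,L)
state=p1 head=3 tape=bbbb[b]b_a   (p1,b)→(p2,b,R)
state=p2 head=4 tape=bbbbb[b]_a   (p2,b)→(p1,a,L)
state=p1 head=3 tape=bbbb[b]a_a   (p1,b)→(p2,b,R)
state=p2 head=4 tape=bbbbb[a]_a   (p2,a)→(p0,b,R)
state=p0 head=5 tape=bbbbbb[_]a   (p0,_)→(p1,b,R)
state=p1 head=6 tape=bbbbbbb[a]
M halts after 28 transitions.

28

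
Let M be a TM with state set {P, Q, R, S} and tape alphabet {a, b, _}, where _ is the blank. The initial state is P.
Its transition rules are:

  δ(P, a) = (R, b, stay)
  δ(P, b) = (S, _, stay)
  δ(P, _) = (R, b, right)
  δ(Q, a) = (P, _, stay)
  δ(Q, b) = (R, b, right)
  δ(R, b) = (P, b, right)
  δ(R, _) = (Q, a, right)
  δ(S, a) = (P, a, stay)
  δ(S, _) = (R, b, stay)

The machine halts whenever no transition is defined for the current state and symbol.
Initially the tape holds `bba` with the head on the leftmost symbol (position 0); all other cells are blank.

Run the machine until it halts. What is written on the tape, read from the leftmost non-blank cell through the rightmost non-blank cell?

bbbba

P | [b]ba___   read b → write _, move stay, go to S
S | [_]ba___   read _ → write b, move stay, go to R
R | [b]ba___   read b → write b, move right, go to P
P | b[b]a___   read b → write _, move stay, go to S
S | b[_]a___   read _ → write b, move stay, go to R
R | b[b]a___   read b → write b, move right, go to P
P | bb[a]___   read a → write b, move stay, go to R
R | bb[b]___   read b → write b, move right, go to P
P | bbb[_]__   read _ → write b, move right, go to R
R | bbbb[_]_   read _ → write a, move right, go to Q
Q | bbbba[_]
The non-blank tape span at halt is bbbba.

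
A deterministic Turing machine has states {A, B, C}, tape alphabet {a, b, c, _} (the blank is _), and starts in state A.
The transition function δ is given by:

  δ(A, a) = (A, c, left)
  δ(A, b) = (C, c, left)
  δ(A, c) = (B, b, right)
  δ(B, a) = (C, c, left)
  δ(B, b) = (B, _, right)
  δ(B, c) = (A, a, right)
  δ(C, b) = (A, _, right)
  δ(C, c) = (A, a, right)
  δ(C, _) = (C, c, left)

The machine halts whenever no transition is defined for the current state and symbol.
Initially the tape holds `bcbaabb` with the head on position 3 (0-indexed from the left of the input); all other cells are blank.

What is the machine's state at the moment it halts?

C

state=A head=3 tape=bcb[a]abb   (A,a)→(A,c,left)
state=A head=2 tape=bc[b]cabb   (A,b)→(C,c,left)
state=C head=1 tape=b[c]ccabb   (C,c)→(A,a,right)
state=A head=2 tape=ba[c]cabb   (A,c)→(B,b,right)
state=B head=3 tape=bab[c]abb   (B,c)→(A,a,right)
state=A head=4 tape=baba[a]bb   (A,a)→(A,c,left)
state=A head=3 tape=bab[a]cbb   (A,a)→(A,c,left)
state=A head=2 tape=ba[b]ccbb   (A,b)→(C,c,left)
state=C head=1 tape=b[a]cccbb
No transition is defined for (C, a); M halts in state C.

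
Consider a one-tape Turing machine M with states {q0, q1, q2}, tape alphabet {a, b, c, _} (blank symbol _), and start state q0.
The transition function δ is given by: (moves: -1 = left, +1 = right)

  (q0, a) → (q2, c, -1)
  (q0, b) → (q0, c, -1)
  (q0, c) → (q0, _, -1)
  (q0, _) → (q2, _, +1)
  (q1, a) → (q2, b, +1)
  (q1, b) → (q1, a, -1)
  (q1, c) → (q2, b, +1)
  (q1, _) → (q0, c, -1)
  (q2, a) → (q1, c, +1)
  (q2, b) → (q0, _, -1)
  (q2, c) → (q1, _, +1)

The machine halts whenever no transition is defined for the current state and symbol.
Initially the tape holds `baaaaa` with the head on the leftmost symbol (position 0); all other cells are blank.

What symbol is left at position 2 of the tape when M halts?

state=q0 head=0 tape=_[b]aaaaa_   (q0,b)→(q0,c,-1)
state=q0 head=-1 tape=[_]caaaaa_   (q0,_)→(q2,_,+1)
state=q2 head=0 tape=_[c]aaaaa_   (q2,c)→(q1,_,+1)
state=q1 head=1 tape=__[a]aaaa_   (q1,a)→(q2,b,+1)
state=q2 head=2 tape=__b[a]aaa_   (q2,a)→(q1,c,+1)
state=q1 head=3 tape=__bc[a]aa_   (q1,a)→(q2,b,+1)
state=q2 head=4 tape=__bcb[a]a_   (q2,a)→(q1,c,+1)
state=q1 head=5 tape=__bcbc[a]_   (q1,a)→(q2,b,+1)
state=q2 head=6 tape=__bcbcb[_]
Cell 2 holds c when M halts.

c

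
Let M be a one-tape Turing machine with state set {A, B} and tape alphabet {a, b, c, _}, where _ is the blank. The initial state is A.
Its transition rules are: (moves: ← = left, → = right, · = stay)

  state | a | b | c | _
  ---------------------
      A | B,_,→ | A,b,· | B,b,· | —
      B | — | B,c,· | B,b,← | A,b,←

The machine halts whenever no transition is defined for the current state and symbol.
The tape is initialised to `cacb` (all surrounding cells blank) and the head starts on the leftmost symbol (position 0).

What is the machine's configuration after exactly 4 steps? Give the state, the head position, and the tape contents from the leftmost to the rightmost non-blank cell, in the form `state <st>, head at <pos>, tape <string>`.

A | __[c]acb   read c → write b, move ·, go to B
B | __[b]acb   read b → write c, move ·, go to B
B | __[c]acb   read c → write b, move ←, go to B
B | _[_]bacb   read _ → write b, move ←, go to A
A | [_]bbacb
After 4 steps: state A, head at -2, tape bbacb.

state A, head at -2, tape bbacb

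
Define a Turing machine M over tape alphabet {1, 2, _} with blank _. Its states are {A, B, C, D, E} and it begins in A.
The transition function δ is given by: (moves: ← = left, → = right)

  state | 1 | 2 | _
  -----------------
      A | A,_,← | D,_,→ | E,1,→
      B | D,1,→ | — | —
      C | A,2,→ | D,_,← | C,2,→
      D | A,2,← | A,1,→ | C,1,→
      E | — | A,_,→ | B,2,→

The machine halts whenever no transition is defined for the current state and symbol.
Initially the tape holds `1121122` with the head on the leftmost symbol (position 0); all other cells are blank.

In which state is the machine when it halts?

state=A head=0 tape=_[1]121122___   (A,1)→(A,_,←)
state=A head=-1 tape=[_]_121122___   (A,_)→(E,1,→)
state=E head=0 tape=1[_]121122___   (E,_)→(B,2,→)
state=B head=1 tape=12[1]21122___   (B,1)→(D,1,→)
state=D head=2 tape=121[2]1122___   (D,2)→(A,1,→)
state=A head=3 tape=1211[1]122___   (A,1)→(A,_,←)
state=A head=2 tape=121[1]_122___   (A,1)→(A,_,←)
state=A head=1 tape=12[1]__122___   (A,1)→(A,_,←)
state=A head=0 tape=1[2]___122___   (A,2)→(D,_,→)
state=D head=1 tape=1_[_]__122___   (D,_)→(C,1,→)
state=C head=2 tape=1_1[_]_122___   (C,_)→(C,2,→)
state=C head=3 tape=1_12[_]122___   (C,_)→(C,2,→)
state=C head=4 tape=1_122[1]22___   (C,1)→(A,2,→)
state=A head=5 tape=1_1222[2]2___   (A,2)→(D,_,→)
state=D head=6 tape=1_1222_[2]___   (D,2)→(A,1,→)
state=A head=7 tape=1_1222_1[_]__   (A,_)→(E,1,→)
state=E head=8 tape=1_1222_11[_]_   (E,_)→(B,2,→)
state=B head=9 tape=1_1222_112[_]
No transition is defined for (B, _); M halts in state B.

B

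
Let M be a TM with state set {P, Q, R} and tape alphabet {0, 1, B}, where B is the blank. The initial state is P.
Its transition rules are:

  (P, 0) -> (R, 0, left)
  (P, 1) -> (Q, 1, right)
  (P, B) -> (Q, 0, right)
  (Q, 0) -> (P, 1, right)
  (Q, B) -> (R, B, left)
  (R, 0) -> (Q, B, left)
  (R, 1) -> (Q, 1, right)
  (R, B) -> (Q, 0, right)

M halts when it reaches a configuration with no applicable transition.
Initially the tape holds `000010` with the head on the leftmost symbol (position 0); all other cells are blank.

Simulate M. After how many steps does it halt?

P | B[0]00010BB   read 0 → write 0, move left, go to R
R | [B]000010BB   read B → write 0, move right, go to Q
Q | 0[0]00010BB   read 0 → write 1, move right, go to P
P | 01[0]0010BB   read 0 → write 0, move left, go to R
R | 0[1]00010BB   read 1 → write 1, move right, go to Q
Q | 01[0]0010BB   read 0 → write 1, move right, go to P
P | 011[0]010BB   read 0 → write 0, move left, go to R
R | 01[1]0010BB   read 1 → write 1, move right, go to Q
Q | 011[0]010BB   read 0 → write 1, move right, go to P
P | 0111[0]10BB   read 0 → write 0, move left, go to R
R | 011[1]010BB   read 1 → write 1, move right, go to Q
Q | 0111[0]10BB   read 0 → write 1, move right, go to P
P | 01111[1]0BB   read 1 → write 1, move right, go to Q
Q | 011111[0]BB   read 0 → write 1, move right, go to P
P | 0111111[B]B   read B → write 0, move right, go to Q
Q | 01111110[B]   read B → write B, move left, go to R
R | 0111111[0]B   read 0 → write B, move left, go to Q
Q | 011111[1]BB
M halts after 17 transitions.

17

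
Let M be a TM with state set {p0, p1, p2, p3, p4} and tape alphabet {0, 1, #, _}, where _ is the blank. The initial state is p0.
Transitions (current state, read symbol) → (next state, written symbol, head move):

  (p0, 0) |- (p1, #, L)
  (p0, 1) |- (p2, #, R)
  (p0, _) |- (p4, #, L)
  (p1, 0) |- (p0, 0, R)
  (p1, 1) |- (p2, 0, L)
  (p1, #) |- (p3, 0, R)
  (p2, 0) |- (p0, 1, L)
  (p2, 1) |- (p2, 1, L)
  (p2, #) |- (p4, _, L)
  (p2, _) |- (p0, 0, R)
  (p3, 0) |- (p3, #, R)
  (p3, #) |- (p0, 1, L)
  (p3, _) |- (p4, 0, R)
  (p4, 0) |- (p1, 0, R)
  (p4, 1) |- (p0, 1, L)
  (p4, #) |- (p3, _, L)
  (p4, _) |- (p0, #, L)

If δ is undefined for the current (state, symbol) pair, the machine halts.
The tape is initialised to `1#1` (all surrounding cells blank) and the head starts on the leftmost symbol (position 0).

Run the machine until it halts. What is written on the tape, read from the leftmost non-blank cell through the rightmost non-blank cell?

##_1

p0 | __[1]#1   read 1 → write #, move R, go to p2
p2 | __#[#]1   read # → write _, move L, go to p4
p4 | __[#]_1   read # → write _, move L, go to p3
p3 | _[_]__1   read _ → write 0, move R, go to p4
p4 | _0[_]_1   read _ → write #, move L, go to p0
p0 | _[0]#_1   read 0 → write #, move L, go to p1
p1 | [_]##_1
The non-blank tape span at halt is ##_1.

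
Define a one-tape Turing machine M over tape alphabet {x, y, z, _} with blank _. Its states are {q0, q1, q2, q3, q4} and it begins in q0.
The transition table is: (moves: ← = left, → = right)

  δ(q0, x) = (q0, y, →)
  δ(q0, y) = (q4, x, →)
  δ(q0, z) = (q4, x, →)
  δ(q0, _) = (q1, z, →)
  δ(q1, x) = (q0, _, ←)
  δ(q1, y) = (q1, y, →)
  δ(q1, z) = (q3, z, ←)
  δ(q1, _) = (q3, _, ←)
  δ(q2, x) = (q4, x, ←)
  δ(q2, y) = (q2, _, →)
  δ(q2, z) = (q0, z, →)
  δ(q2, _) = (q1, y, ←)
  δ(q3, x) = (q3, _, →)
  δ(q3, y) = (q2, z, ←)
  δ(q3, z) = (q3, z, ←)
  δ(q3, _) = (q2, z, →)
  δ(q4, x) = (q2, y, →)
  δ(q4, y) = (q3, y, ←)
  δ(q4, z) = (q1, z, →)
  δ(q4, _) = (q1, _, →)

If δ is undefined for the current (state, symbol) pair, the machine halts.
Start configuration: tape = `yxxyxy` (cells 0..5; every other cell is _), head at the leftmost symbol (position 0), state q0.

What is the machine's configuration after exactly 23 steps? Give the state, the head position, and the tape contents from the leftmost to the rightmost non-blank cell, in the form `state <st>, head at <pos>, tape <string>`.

q0 | ____[y]xxyxy   read y → write x, move →, go to q4
q4 | ____x[x]xyxy   read x → write y, move →, go to q2
q2 | ____xy[x]yxy   read x → write x, move ←, go to q4
q4 | ____x[y]xyxy   read y → write y, move ←, go to q3
q3 | ____[x]yxyxy   read x → write _, move →, go to q3
q3 | _____[y]xyxy   read y → write z, move ←, go to q2
q2 | ____[_]zxyxy   read _ → write y, move ←, go to q1
q1 | ___[_]yzxyxy   read _ → write _, move ←, go to q3
q3 | __[_]_yzxyxy   read _ → write z, move →, go to q2
q2 | __z[_]yzxyxy   read _ → write y, move ←, go to q1
q1 | __[z]yyzxyxy   read z → write z, move ←, go to q3
q3 | _[_]zyyzxyxy   read _ → write z, move →, go to q2
q2 | _z[z]yyzxyxy   read z → write z, move →, go to q0
q0 | _zz[y]yzxyxy   read y → write x, move →, go to q4
q4 | _zzx[y]zxyxy   read y → write y, move ←, go to q3
q3 | _zz[x]yzxyxy   read x → write _, move →, go to q3
q3 | _zz_[y]zxyxy   read y → write z, move ←, go to q2
q2 | _zz[_]zzxyxy   read _ → write y, move ←, go to q1
q1 | _z[z]yzzxyxy   read z → write z, move ←, go to q3
q3 | _[z]zyzzxyxy   read z → write z, move ←, go to q3
q3 | [_]zzyzzxyxy   read _ → write z, move →, go to q2
q2 | z[z]zyzzxyxy   read z → write z, move →, go to q0
q0 | zz[z]yzzxyxy   read z → write x, move →, go to q4
q4 | zzx[y]zzxyxy
After 23 steps: state q4, head at -1, tape zzxyzzxyxy.

state q4, head at -1, tape zzxyzzxyxy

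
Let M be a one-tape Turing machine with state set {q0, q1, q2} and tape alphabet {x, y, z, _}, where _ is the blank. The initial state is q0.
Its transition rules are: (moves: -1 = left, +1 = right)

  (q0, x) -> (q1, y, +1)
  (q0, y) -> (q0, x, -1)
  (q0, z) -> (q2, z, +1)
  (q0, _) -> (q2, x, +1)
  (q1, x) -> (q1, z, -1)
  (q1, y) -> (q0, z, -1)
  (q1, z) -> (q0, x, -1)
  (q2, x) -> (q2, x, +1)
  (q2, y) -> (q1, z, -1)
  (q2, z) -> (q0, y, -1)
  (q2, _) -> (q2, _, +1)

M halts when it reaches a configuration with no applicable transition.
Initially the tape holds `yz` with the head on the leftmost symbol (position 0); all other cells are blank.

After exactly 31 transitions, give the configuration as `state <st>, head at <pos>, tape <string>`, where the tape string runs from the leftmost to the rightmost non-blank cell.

state q2, head at -3, tape xxzzzzz

state=q0 head=0 tape=_____[y]z   (q0,y)→(q0,x,-1)
state=q0 head=-1 tape=____[_]xz   (q0,_)→(q2,x,+1)
state=q2 head=0 tape=____x[x]z   (q2,x)→(q2,x,+1)
state=q2 head=1 tape=____xx[z]   (q2,z)→(q0,y,-1)
state=q0 head=0 tape=____x[x]y   (q0,x)→(q1,y,+1)
state=q1 head=1 tape=____xy[y]   (q1,y)→(q0,z,-1)
state=q0 head=0 tape=____x[y]z   (q0,y)→(q0,x,-1)
state=q0 head=-1 tape=____[x]xz   (q0,x)→(q1,y,+1)
state=q1 head=0 tape=____y[x]z   (q1,x)→(q1,z,-1)
state=q1 head=-1 tape=____[y]zz   (q1,y)→(q0,z,-1)
state=q0 head=-2 tape=___[_]zzz   (q0,_)→(q2,x,+1)
state=q2 head=-1 tape=___x[z]zz   (q2,z)→(q0,y,-1)
state=q0 head=-2 tape=___[x]yzz   (q0,x)→(q1,y,+1)
state=q1 head=-1 tape=___y[y]zz   (q1,y)→(q0,z,-1)
state=q0 head=-2 tape=___[y]zzz   (q0,y)→(q0,x,-1)
state=q0 head=-3 tape=__[_]xzzz   (q0,_)→(q2,x,+1)
state=q2 head=-2 tape=__x[x]zzz   (q2,x)→(q2,x,+1)
state=q2 head=-1 tape=__xx[z]zz   (q2,z)→(q0,y,-1)
state=q0 head=-2 tape=__x[x]yzz   (q0,x)→(q1,y,+1)
state=q1 head=-1 tape=__xy[y]zz   (q1,y)→(q0,z,-1)
state=q0 head=-2 tape=__x[y]zzz   (q0,y)→(q0,x,-1)
state=q0 head=-3 tape=__[x]xzzz   (q0,x)→(q1,y,+1)
state=q1 head=-2 tape=__y[x]zzz   (q1,x)→(q1,z,-1)
state=q1 head=-3 tape=__[y]zzzz   (q1,y)→(q0,z,-1)
state=q0 head=-4 tape=_[_]zzzzz   (q0,_)→(q2,x,+1)
state=q2 head=-3 tape=_x[z]zzzz   (q2,z)→(q0,y,-1)
state=q0 head=-4 tape=_[x]yzzzz   (q0,x)→(q1,y,+1)
state=q1 head=-3 tape=_y[y]zzzz   (q1,y)→(q0,z,-1)
state=q0 head=-4 tape=_[y]zzzzz   (q0,y)→(q0,x,-1)
state=q0 head=-5 tape=[_]xzzzzz   (q0,_)→(q2,x,+1)
state=q2 head=-4 tape=x[x]zzzzz   (q2,x)→(q2,x,+1)
state=q2 head=-3 tape=xx[z]zzzz
After 31 steps: state q2, head at -3, tape xxzzzzz.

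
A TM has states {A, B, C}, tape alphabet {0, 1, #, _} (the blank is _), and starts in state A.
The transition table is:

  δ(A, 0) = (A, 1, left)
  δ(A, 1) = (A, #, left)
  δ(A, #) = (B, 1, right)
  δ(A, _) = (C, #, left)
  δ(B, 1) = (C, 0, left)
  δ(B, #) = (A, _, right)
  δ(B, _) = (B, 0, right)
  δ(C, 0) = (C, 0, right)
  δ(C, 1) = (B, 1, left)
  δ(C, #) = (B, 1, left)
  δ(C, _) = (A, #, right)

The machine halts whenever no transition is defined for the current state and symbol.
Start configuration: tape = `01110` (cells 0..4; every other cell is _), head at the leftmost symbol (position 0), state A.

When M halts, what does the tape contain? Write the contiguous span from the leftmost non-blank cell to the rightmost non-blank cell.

#10001110

state=A head=0 tape=____[0]1110   (A,0)→(A,1,left)
state=A head=-1 tape=___[_]11110   (A,_)→(C,#,left)
state=C head=-2 tape=__[_]#11110   (C,_)→(A,#,right)
state=A head=-1 tape=__#[#]11110   (A,#)→(B,1,right)
state=B head=0 tape=__#1[1]1110   (B,1)→(C,0,left)
state=C head=-1 tape=__#[1]01110   (C,1)→(B,1,left)
state=B head=-2 tape=__[#]101110   (B,#)→(A,_,right)
state=A head=-1 tape=___[1]01110   (A,1)→(A,#,left)
state=A head=-2 tape=__[_]#01110   (A,_)→(C,#,left)
state=C head=-3 tape=_[_]##01110   (C,_)→(A,#,right)
state=A head=-2 tape=_#[#]#01110   (A,#)→(B,1,right)
state=B head=-1 tape=_#1[#]01110   (B,#)→(A,_,right)
state=A head=0 tape=_#1_[0]1110   (A,0)→(A,1,left)
state=A head=-1 tape=_#1[_]11110   (A,_)→(C,#,left)
state=C head=-2 tape=_#[1]#11110   (C,1)→(B,1,left)
state=B head=-3 tape=_[#]1#11110   (B,#)→(A,_,right)
state=A head=-2 tape=__[1]#11110   (A,1)→(A,#,left)
state=A head=-3 tape=_[_]##11110   (A,_)→(C,#,left)
state=C head=-4 tape=[_]###11110   (C,_)→(A,#,right)
state=A head=-3 tape=#[#]##11110   (A,#)→(B,1,right)
state=B head=-2 tape=#1[#]#11110   (B,#)→(A,_,right)
state=A head=-1 tape=#1_[#]11110   (A,#)→(B,1,right)
state=B head=0 tape=#1_1[1]1110   (B,1)→(C,0,left)
state=C head=-1 tape=#1_[1]01110   (C,1)→(B,1,left)
state=B head=-2 tape=#1[_]101110   (B,_)→(B,0,right)
state=B head=-1 tape=#10[1]01110   (B,1)→(C,0,left)
state=C head=-2 tape=#1[0]001110   (C,0)→(C,0,right)
state=C head=-1 tape=#10[0]01110   (C,0)→(C,0,right)
state=C head=0 tape=#100[0]1110   (C,0)→(C,0,right)
state=C head=1 tape=#1000[1]110   (C,1)→(B,1,left)
state=B head=0 tape=#100[0]1110
The non-blank tape span at halt is #10001110.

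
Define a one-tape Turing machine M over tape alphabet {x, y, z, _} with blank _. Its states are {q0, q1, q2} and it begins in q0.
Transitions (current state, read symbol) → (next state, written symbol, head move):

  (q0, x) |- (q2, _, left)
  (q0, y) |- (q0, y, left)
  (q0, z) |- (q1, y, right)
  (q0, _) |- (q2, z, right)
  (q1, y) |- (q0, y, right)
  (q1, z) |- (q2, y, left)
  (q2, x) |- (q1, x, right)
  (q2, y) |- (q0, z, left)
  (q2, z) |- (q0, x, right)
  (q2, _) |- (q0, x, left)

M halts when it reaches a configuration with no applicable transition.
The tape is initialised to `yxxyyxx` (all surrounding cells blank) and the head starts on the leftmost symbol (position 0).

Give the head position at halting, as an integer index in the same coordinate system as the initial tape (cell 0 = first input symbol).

-2

state=q0 head=0 tape=____[y]xxyyxx   (q0,y)→(q0,y,left)
state=q0 head=-1 tape=___[_]yxxyyxx   (q0,_)→(q2,z,right)
state=q2 head=0 tape=___z[y]xxyyxx   (q2,y)→(q0,z,left)
state=q0 head=-1 tape=___[z]zxxyyxx   (q0,z)→(q1,y,right)
state=q1 head=0 tape=___y[z]xxyyxx   (q1,z)→(q2,y,left)
state=q2 head=-1 tape=___[y]yxxyyxx   (q2,y)→(q0,z,left)
state=q0 head=-2 tape=__[_]zyxxyyxx   (q0,_)→(q2,z,right)
state=q2 head=-1 tape=__z[z]yxxyyxx   (q2,z)→(q0,x,right)
state=q0 head=0 tape=__zx[y]xxyyxx   (q0,y)→(q0,y,left)
state=q0 head=-1 tape=__z[x]yxxyyxx   (q0,x)→(q2,_,left)
state=q2 head=-2 tape=__[z]_yxxyyxx   (q2,z)→(q0,x,right)
state=q0 head=-1 tape=__x[_]yxxyyxx   (q0,_)→(q2,z,right)
state=q2 head=0 tape=__xz[y]xxyyxx   (q2,y)→(q0,z,left)
state=q0 head=-1 tape=__x[z]zxxyyxx   (q0,z)→(q1,y,right)
state=q1 head=0 tape=__xy[z]xxyyxx   (q1,z)→(q2,y,left)
state=q2 head=-1 tape=__x[y]yxxyyxx   (q2,y)→(q0,z,left)
state=q0 head=-2 tape=__[x]zyxxyyxx   (q0,x)→(q2,_,left)
state=q2 head=-3 tape=_[_]_zyxxyyxx   (q2,_)→(q0,x,left)
state=q0 head=-4 tape=[_]x_zyxxyyxx   (q0,_)→(q2,z,right)
state=q2 head=-3 tape=z[x]_zyxxyyxx   (q2,x)→(q1,x,right)
state=q1 head=-2 tape=zx[_]zyxxyyxx
At halt the head is at cell -2.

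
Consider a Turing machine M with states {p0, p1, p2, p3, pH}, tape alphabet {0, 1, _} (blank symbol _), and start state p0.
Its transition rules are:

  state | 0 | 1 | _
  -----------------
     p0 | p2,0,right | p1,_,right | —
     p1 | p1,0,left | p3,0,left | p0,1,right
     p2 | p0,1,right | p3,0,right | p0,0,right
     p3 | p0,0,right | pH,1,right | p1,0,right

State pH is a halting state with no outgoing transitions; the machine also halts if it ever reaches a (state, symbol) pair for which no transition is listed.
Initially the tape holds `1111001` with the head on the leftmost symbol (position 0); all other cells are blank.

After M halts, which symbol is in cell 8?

1

p0 | _[1]111001___   read 1 → write _, move right, go to p1
p1 | __[1]11001___   read 1 → write 0, move left, go to p3
p3 | _[_]011001___   read _ → write 0, move right, go to p1
p1 | _0[0]11001___   read 0 → write 0, move left, go to p1
p1 | _[0]011001___   read 0 → write 0, move left, go to p1
p1 | [_]0011001___   read _ → write 1, move right, go to p0
p0 | 1[0]011001___   read 0 → write 0, move right, go to p2
p2 | 10[0]11001___   read 0 → write 1, move right, go to p0
p0 | 101[1]1001___   read 1 → write _, move right, go to p1
p1 | 101_[1]001___   read 1 → write 0, move left, go to p3
p3 | 101[_]0001___   read _ → write 0, move right, go to p1
p1 | 1010[0]001___   read 0 → write 0, move left, go to p1
p1 | 101[0]0001___   read 0 → write 0, move left, go to p1
p1 | 10[1]00001___   read 1 → write 0, move left, go to p3
p3 | 1[0]000001___   read 0 → write 0, move right, go to p0
p0 | 10[0]00001___   read 0 → write 0, move right, go to p2
p2 | 100[0]0001___   read 0 → write 1, move right, go to p0
p0 | 1001[0]001___   read 0 → write 0, move right, go to p2
p2 | 10010[0]01___   read 0 → write 1, move right, go to p0
p0 | 100101[0]1___   read 0 → write 0, move right, go to p2
p2 | 1001010[1]___   read 1 → write 0, move right, go to p3
p3 | 10010100[_]__   read _ → write 0, move right, go to p1
p1 | 100101000[_]_   read _ → write 1, move right, go to p0
p0 | 1001010001[_]
Cell 8 holds 1 when M halts.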